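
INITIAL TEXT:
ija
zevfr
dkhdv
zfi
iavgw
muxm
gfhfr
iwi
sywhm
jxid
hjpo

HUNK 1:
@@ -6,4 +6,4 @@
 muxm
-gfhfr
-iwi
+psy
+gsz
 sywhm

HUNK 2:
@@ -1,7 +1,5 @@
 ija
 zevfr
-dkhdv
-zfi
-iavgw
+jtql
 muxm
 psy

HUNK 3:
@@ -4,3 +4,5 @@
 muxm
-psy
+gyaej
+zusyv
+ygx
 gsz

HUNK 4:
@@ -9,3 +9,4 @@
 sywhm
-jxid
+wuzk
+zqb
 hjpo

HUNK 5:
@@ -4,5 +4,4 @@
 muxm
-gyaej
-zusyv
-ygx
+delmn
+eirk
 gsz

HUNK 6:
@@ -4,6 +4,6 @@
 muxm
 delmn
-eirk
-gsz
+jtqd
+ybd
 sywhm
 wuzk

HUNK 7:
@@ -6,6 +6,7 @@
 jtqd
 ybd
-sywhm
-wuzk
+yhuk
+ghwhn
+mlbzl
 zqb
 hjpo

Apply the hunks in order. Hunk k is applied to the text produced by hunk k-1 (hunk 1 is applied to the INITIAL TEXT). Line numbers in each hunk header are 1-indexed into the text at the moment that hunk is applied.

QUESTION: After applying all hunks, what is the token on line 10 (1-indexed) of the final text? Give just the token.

Hunk 1: at line 6 remove [gfhfr,iwi] add [psy,gsz] -> 11 lines: ija zevfr dkhdv zfi iavgw muxm psy gsz sywhm jxid hjpo
Hunk 2: at line 1 remove [dkhdv,zfi,iavgw] add [jtql] -> 9 lines: ija zevfr jtql muxm psy gsz sywhm jxid hjpo
Hunk 3: at line 4 remove [psy] add [gyaej,zusyv,ygx] -> 11 lines: ija zevfr jtql muxm gyaej zusyv ygx gsz sywhm jxid hjpo
Hunk 4: at line 9 remove [jxid] add [wuzk,zqb] -> 12 lines: ija zevfr jtql muxm gyaej zusyv ygx gsz sywhm wuzk zqb hjpo
Hunk 5: at line 4 remove [gyaej,zusyv,ygx] add [delmn,eirk] -> 11 lines: ija zevfr jtql muxm delmn eirk gsz sywhm wuzk zqb hjpo
Hunk 6: at line 4 remove [eirk,gsz] add [jtqd,ybd] -> 11 lines: ija zevfr jtql muxm delmn jtqd ybd sywhm wuzk zqb hjpo
Hunk 7: at line 6 remove [sywhm,wuzk] add [yhuk,ghwhn,mlbzl] -> 12 lines: ija zevfr jtql muxm delmn jtqd ybd yhuk ghwhn mlbzl zqb hjpo
Final line 10: mlbzl

Answer: mlbzl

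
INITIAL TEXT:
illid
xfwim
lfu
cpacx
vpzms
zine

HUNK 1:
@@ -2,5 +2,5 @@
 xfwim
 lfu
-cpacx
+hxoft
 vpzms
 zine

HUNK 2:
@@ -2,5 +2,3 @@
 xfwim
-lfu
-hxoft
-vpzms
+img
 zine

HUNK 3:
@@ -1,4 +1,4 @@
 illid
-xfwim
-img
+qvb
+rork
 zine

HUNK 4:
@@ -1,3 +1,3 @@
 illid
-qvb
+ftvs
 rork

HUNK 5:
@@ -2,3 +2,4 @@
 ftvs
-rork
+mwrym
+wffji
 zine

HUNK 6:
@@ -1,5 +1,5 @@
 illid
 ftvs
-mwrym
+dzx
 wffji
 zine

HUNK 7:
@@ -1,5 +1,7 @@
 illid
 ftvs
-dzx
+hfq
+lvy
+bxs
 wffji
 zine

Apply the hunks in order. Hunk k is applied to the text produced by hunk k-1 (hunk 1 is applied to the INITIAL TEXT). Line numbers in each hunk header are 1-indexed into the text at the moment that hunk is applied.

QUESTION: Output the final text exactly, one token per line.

Answer: illid
ftvs
hfq
lvy
bxs
wffji
zine

Derivation:
Hunk 1: at line 2 remove [cpacx] add [hxoft] -> 6 lines: illid xfwim lfu hxoft vpzms zine
Hunk 2: at line 2 remove [lfu,hxoft,vpzms] add [img] -> 4 lines: illid xfwim img zine
Hunk 3: at line 1 remove [xfwim,img] add [qvb,rork] -> 4 lines: illid qvb rork zine
Hunk 4: at line 1 remove [qvb] add [ftvs] -> 4 lines: illid ftvs rork zine
Hunk 5: at line 2 remove [rork] add [mwrym,wffji] -> 5 lines: illid ftvs mwrym wffji zine
Hunk 6: at line 1 remove [mwrym] add [dzx] -> 5 lines: illid ftvs dzx wffji zine
Hunk 7: at line 1 remove [dzx] add [hfq,lvy,bxs] -> 7 lines: illid ftvs hfq lvy bxs wffji zine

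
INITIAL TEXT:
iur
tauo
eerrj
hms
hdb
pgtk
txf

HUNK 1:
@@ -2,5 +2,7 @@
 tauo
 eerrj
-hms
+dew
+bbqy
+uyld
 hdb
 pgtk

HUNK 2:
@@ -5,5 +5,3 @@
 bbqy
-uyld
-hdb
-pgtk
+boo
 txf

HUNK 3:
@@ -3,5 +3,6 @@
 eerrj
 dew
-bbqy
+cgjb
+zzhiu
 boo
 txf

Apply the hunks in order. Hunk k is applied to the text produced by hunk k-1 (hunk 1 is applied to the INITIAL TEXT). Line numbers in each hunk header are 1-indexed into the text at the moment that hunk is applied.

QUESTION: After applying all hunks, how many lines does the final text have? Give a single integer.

Hunk 1: at line 2 remove [hms] add [dew,bbqy,uyld] -> 9 lines: iur tauo eerrj dew bbqy uyld hdb pgtk txf
Hunk 2: at line 5 remove [uyld,hdb,pgtk] add [boo] -> 7 lines: iur tauo eerrj dew bbqy boo txf
Hunk 3: at line 3 remove [bbqy] add [cgjb,zzhiu] -> 8 lines: iur tauo eerrj dew cgjb zzhiu boo txf
Final line count: 8

Answer: 8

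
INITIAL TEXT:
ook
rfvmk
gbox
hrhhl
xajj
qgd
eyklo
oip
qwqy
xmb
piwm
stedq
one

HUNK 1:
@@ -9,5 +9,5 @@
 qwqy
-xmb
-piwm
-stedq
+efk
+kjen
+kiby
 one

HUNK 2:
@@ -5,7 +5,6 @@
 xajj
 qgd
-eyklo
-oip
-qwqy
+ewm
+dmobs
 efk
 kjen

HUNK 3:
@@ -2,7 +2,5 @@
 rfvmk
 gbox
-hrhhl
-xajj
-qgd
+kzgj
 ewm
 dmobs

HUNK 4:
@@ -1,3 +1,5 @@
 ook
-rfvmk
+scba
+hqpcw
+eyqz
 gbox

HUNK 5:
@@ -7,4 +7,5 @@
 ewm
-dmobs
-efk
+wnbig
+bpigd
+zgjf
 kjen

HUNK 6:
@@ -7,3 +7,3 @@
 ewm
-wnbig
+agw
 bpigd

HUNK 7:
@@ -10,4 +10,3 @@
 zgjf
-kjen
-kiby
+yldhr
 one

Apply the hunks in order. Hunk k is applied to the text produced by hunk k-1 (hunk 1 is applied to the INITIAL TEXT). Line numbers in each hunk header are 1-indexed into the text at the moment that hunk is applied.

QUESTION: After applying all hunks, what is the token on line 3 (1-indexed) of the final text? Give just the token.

Hunk 1: at line 9 remove [xmb,piwm,stedq] add [efk,kjen,kiby] -> 13 lines: ook rfvmk gbox hrhhl xajj qgd eyklo oip qwqy efk kjen kiby one
Hunk 2: at line 5 remove [eyklo,oip,qwqy] add [ewm,dmobs] -> 12 lines: ook rfvmk gbox hrhhl xajj qgd ewm dmobs efk kjen kiby one
Hunk 3: at line 2 remove [hrhhl,xajj,qgd] add [kzgj] -> 10 lines: ook rfvmk gbox kzgj ewm dmobs efk kjen kiby one
Hunk 4: at line 1 remove [rfvmk] add [scba,hqpcw,eyqz] -> 12 lines: ook scba hqpcw eyqz gbox kzgj ewm dmobs efk kjen kiby one
Hunk 5: at line 7 remove [dmobs,efk] add [wnbig,bpigd,zgjf] -> 13 lines: ook scba hqpcw eyqz gbox kzgj ewm wnbig bpigd zgjf kjen kiby one
Hunk 6: at line 7 remove [wnbig] add [agw] -> 13 lines: ook scba hqpcw eyqz gbox kzgj ewm agw bpigd zgjf kjen kiby one
Hunk 7: at line 10 remove [kjen,kiby] add [yldhr] -> 12 lines: ook scba hqpcw eyqz gbox kzgj ewm agw bpigd zgjf yldhr one
Final line 3: hqpcw

Answer: hqpcw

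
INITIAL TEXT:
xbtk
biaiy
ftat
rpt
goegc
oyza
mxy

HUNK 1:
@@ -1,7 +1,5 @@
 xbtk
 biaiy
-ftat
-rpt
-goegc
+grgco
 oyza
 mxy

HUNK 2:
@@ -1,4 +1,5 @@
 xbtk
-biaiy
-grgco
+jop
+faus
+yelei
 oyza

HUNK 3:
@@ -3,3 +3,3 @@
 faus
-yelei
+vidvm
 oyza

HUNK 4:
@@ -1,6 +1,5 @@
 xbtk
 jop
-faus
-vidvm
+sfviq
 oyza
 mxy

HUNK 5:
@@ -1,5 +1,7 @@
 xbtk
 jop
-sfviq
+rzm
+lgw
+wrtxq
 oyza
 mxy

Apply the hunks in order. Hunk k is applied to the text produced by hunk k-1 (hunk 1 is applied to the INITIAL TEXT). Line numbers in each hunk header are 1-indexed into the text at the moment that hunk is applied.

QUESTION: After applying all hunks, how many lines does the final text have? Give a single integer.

Answer: 7

Derivation:
Hunk 1: at line 1 remove [ftat,rpt,goegc] add [grgco] -> 5 lines: xbtk biaiy grgco oyza mxy
Hunk 2: at line 1 remove [biaiy,grgco] add [jop,faus,yelei] -> 6 lines: xbtk jop faus yelei oyza mxy
Hunk 3: at line 3 remove [yelei] add [vidvm] -> 6 lines: xbtk jop faus vidvm oyza mxy
Hunk 4: at line 1 remove [faus,vidvm] add [sfviq] -> 5 lines: xbtk jop sfviq oyza mxy
Hunk 5: at line 1 remove [sfviq] add [rzm,lgw,wrtxq] -> 7 lines: xbtk jop rzm lgw wrtxq oyza mxy
Final line count: 7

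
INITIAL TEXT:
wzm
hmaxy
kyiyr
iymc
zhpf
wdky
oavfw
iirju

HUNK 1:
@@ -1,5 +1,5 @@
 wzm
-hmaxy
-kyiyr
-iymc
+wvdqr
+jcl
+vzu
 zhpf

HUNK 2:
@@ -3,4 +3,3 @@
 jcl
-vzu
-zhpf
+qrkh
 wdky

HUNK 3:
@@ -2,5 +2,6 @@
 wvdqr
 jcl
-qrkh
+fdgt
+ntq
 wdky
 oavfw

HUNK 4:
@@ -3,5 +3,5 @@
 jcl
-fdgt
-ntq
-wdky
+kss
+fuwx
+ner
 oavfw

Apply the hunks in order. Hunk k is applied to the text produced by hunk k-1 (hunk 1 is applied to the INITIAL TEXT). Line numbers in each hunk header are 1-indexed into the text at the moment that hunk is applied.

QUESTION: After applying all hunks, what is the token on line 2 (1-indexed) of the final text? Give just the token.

Hunk 1: at line 1 remove [hmaxy,kyiyr,iymc] add [wvdqr,jcl,vzu] -> 8 lines: wzm wvdqr jcl vzu zhpf wdky oavfw iirju
Hunk 2: at line 3 remove [vzu,zhpf] add [qrkh] -> 7 lines: wzm wvdqr jcl qrkh wdky oavfw iirju
Hunk 3: at line 2 remove [qrkh] add [fdgt,ntq] -> 8 lines: wzm wvdqr jcl fdgt ntq wdky oavfw iirju
Hunk 4: at line 3 remove [fdgt,ntq,wdky] add [kss,fuwx,ner] -> 8 lines: wzm wvdqr jcl kss fuwx ner oavfw iirju
Final line 2: wvdqr

Answer: wvdqr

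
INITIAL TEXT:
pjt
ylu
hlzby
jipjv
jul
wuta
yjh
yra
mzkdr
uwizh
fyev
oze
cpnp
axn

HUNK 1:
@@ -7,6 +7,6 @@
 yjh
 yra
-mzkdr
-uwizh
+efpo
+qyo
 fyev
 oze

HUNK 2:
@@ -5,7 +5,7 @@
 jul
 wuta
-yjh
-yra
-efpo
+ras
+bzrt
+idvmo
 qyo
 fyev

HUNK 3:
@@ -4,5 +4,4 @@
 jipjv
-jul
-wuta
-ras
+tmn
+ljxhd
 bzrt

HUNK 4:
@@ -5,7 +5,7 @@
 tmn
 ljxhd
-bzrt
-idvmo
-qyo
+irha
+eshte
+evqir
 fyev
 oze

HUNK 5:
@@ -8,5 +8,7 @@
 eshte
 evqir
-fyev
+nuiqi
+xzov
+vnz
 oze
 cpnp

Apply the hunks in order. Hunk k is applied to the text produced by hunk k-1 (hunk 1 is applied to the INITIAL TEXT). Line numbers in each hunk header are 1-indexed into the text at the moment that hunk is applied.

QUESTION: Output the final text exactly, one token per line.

Answer: pjt
ylu
hlzby
jipjv
tmn
ljxhd
irha
eshte
evqir
nuiqi
xzov
vnz
oze
cpnp
axn

Derivation:
Hunk 1: at line 7 remove [mzkdr,uwizh] add [efpo,qyo] -> 14 lines: pjt ylu hlzby jipjv jul wuta yjh yra efpo qyo fyev oze cpnp axn
Hunk 2: at line 5 remove [yjh,yra,efpo] add [ras,bzrt,idvmo] -> 14 lines: pjt ylu hlzby jipjv jul wuta ras bzrt idvmo qyo fyev oze cpnp axn
Hunk 3: at line 4 remove [jul,wuta,ras] add [tmn,ljxhd] -> 13 lines: pjt ylu hlzby jipjv tmn ljxhd bzrt idvmo qyo fyev oze cpnp axn
Hunk 4: at line 5 remove [bzrt,idvmo,qyo] add [irha,eshte,evqir] -> 13 lines: pjt ylu hlzby jipjv tmn ljxhd irha eshte evqir fyev oze cpnp axn
Hunk 5: at line 8 remove [fyev] add [nuiqi,xzov,vnz] -> 15 lines: pjt ylu hlzby jipjv tmn ljxhd irha eshte evqir nuiqi xzov vnz oze cpnp axn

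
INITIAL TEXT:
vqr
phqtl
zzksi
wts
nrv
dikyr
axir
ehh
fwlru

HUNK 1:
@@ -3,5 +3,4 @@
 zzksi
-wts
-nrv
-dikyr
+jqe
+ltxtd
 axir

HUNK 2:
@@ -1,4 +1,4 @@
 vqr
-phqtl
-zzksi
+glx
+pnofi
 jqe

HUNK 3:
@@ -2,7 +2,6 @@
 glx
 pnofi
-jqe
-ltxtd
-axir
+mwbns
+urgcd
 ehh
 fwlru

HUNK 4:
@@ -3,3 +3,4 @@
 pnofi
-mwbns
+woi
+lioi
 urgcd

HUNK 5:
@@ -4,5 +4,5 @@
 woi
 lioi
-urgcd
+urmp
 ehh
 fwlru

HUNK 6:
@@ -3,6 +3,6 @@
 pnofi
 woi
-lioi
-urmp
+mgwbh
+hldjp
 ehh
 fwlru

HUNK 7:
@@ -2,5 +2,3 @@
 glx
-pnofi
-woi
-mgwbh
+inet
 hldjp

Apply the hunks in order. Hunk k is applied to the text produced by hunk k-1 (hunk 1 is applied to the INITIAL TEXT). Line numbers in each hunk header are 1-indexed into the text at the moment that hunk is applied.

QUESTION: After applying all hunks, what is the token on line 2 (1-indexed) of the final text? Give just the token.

Hunk 1: at line 3 remove [wts,nrv,dikyr] add [jqe,ltxtd] -> 8 lines: vqr phqtl zzksi jqe ltxtd axir ehh fwlru
Hunk 2: at line 1 remove [phqtl,zzksi] add [glx,pnofi] -> 8 lines: vqr glx pnofi jqe ltxtd axir ehh fwlru
Hunk 3: at line 2 remove [jqe,ltxtd,axir] add [mwbns,urgcd] -> 7 lines: vqr glx pnofi mwbns urgcd ehh fwlru
Hunk 4: at line 3 remove [mwbns] add [woi,lioi] -> 8 lines: vqr glx pnofi woi lioi urgcd ehh fwlru
Hunk 5: at line 4 remove [urgcd] add [urmp] -> 8 lines: vqr glx pnofi woi lioi urmp ehh fwlru
Hunk 6: at line 3 remove [lioi,urmp] add [mgwbh,hldjp] -> 8 lines: vqr glx pnofi woi mgwbh hldjp ehh fwlru
Hunk 7: at line 2 remove [pnofi,woi,mgwbh] add [inet] -> 6 lines: vqr glx inet hldjp ehh fwlru
Final line 2: glx

Answer: glx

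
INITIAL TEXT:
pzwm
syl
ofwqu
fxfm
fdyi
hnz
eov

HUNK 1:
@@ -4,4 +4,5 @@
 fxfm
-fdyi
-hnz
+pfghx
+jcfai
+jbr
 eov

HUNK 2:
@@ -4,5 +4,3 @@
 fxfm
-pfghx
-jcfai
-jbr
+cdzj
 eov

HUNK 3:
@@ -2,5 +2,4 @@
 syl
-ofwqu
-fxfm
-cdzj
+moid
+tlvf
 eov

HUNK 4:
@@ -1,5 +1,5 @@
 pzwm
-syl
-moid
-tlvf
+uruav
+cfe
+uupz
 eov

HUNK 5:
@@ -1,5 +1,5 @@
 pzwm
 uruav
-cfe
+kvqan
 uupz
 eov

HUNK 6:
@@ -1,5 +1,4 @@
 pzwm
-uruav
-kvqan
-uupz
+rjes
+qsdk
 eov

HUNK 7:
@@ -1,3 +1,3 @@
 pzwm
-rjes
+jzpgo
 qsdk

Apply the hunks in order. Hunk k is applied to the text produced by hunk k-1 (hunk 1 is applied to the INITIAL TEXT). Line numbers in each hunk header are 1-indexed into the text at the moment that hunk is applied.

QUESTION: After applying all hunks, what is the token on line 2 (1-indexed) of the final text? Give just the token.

Answer: jzpgo

Derivation:
Hunk 1: at line 4 remove [fdyi,hnz] add [pfghx,jcfai,jbr] -> 8 lines: pzwm syl ofwqu fxfm pfghx jcfai jbr eov
Hunk 2: at line 4 remove [pfghx,jcfai,jbr] add [cdzj] -> 6 lines: pzwm syl ofwqu fxfm cdzj eov
Hunk 3: at line 2 remove [ofwqu,fxfm,cdzj] add [moid,tlvf] -> 5 lines: pzwm syl moid tlvf eov
Hunk 4: at line 1 remove [syl,moid,tlvf] add [uruav,cfe,uupz] -> 5 lines: pzwm uruav cfe uupz eov
Hunk 5: at line 1 remove [cfe] add [kvqan] -> 5 lines: pzwm uruav kvqan uupz eov
Hunk 6: at line 1 remove [uruav,kvqan,uupz] add [rjes,qsdk] -> 4 lines: pzwm rjes qsdk eov
Hunk 7: at line 1 remove [rjes] add [jzpgo] -> 4 lines: pzwm jzpgo qsdk eov
Final line 2: jzpgo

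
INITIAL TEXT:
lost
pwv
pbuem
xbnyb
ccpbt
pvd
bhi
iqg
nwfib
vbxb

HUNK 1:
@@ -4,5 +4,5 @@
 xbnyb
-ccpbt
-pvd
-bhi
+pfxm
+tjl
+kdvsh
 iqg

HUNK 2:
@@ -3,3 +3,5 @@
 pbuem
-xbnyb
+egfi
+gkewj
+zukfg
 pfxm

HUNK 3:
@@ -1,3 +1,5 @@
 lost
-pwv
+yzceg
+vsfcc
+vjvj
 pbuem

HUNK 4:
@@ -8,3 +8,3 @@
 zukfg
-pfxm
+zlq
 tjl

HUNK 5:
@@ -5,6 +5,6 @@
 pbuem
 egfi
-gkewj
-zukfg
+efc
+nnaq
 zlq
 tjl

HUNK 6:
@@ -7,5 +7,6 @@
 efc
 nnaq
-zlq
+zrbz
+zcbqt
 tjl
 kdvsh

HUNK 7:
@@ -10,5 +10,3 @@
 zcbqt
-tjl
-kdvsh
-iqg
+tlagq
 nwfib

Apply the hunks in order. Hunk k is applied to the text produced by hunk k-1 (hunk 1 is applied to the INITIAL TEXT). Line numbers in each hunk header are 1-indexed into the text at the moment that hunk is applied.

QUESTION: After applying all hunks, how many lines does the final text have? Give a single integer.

Answer: 13

Derivation:
Hunk 1: at line 4 remove [ccpbt,pvd,bhi] add [pfxm,tjl,kdvsh] -> 10 lines: lost pwv pbuem xbnyb pfxm tjl kdvsh iqg nwfib vbxb
Hunk 2: at line 3 remove [xbnyb] add [egfi,gkewj,zukfg] -> 12 lines: lost pwv pbuem egfi gkewj zukfg pfxm tjl kdvsh iqg nwfib vbxb
Hunk 3: at line 1 remove [pwv] add [yzceg,vsfcc,vjvj] -> 14 lines: lost yzceg vsfcc vjvj pbuem egfi gkewj zukfg pfxm tjl kdvsh iqg nwfib vbxb
Hunk 4: at line 8 remove [pfxm] add [zlq] -> 14 lines: lost yzceg vsfcc vjvj pbuem egfi gkewj zukfg zlq tjl kdvsh iqg nwfib vbxb
Hunk 5: at line 5 remove [gkewj,zukfg] add [efc,nnaq] -> 14 lines: lost yzceg vsfcc vjvj pbuem egfi efc nnaq zlq tjl kdvsh iqg nwfib vbxb
Hunk 6: at line 7 remove [zlq] add [zrbz,zcbqt] -> 15 lines: lost yzceg vsfcc vjvj pbuem egfi efc nnaq zrbz zcbqt tjl kdvsh iqg nwfib vbxb
Hunk 7: at line 10 remove [tjl,kdvsh,iqg] add [tlagq] -> 13 lines: lost yzceg vsfcc vjvj pbuem egfi efc nnaq zrbz zcbqt tlagq nwfib vbxb
Final line count: 13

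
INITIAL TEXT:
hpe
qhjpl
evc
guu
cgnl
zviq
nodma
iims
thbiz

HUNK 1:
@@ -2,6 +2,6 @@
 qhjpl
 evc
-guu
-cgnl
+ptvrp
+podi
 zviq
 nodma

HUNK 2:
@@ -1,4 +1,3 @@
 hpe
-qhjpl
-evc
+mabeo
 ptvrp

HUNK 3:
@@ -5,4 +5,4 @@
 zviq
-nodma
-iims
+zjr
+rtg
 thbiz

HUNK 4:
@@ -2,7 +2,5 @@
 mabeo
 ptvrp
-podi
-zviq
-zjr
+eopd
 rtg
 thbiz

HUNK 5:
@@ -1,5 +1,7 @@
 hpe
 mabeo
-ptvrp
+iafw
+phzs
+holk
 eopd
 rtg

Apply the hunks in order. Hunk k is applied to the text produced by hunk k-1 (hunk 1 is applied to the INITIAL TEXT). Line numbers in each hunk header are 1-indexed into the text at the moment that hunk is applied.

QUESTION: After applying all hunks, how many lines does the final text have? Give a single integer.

Hunk 1: at line 2 remove [guu,cgnl] add [ptvrp,podi] -> 9 lines: hpe qhjpl evc ptvrp podi zviq nodma iims thbiz
Hunk 2: at line 1 remove [qhjpl,evc] add [mabeo] -> 8 lines: hpe mabeo ptvrp podi zviq nodma iims thbiz
Hunk 3: at line 5 remove [nodma,iims] add [zjr,rtg] -> 8 lines: hpe mabeo ptvrp podi zviq zjr rtg thbiz
Hunk 4: at line 2 remove [podi,zviq,zjr] add [eopd] -> 6 lines: hpe mabeo ptvrp eopd rtg thbiz
Hunk 5: at line 1 remove [ptvrp] add [iafw,phzs,holk] -> 8 lines: hpe mabeo iafw phzs holk eopd rtg thbiz
Final line count: 8

Answer: 8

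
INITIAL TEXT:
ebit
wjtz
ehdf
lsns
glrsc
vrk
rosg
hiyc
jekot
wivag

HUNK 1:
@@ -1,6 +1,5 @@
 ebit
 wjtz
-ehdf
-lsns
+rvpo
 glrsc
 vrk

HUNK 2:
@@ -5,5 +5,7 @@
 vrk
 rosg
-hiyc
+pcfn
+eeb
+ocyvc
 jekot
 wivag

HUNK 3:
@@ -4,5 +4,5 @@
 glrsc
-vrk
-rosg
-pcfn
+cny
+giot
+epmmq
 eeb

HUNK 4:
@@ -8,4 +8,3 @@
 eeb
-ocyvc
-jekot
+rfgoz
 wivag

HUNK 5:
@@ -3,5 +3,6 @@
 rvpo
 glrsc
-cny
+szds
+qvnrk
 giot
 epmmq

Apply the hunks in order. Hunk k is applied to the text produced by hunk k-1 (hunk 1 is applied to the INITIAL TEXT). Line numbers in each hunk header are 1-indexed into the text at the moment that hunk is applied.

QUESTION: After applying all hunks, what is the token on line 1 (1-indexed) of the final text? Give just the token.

Hunk 1: at line 1 remove [ehdf,lsns] add [rvpo] -> 9 lines: ebit wjtz rvpo glrsc vrk rosg hiyc jekot wivag
Hunk 2: at line 5 remove [hiyc] add [pcfn,eeb,ocyvc] -> 11 lines: ebit wjtz rvpo glrsc vrk rosg pcfn eeb ocyvc jekot wivag
Hunk 3: at line 4 remove [vrk,rosg,pcfn] add [cny,giot,epmmq] -> 11 lines: ebit wjtz rvpo glrsc cny giot epmmq eeb ocyvc jekot wivag
Hunk 4: at line 8 remove [ocyvc,jekot] add [rfgoz] -> 10 lines: ebit wjtz rvpo glrsc cny giot epmmq eeb rfgoz wivag
Hunk 5: at line 3 remove [cny] add [szds,qvnrk] -> 11 lines: ebit wjtz rvpo glrsc szds qvnrk giot epmmq eeb rfgoz wivag
Final line 1: ebit

Answer: ebit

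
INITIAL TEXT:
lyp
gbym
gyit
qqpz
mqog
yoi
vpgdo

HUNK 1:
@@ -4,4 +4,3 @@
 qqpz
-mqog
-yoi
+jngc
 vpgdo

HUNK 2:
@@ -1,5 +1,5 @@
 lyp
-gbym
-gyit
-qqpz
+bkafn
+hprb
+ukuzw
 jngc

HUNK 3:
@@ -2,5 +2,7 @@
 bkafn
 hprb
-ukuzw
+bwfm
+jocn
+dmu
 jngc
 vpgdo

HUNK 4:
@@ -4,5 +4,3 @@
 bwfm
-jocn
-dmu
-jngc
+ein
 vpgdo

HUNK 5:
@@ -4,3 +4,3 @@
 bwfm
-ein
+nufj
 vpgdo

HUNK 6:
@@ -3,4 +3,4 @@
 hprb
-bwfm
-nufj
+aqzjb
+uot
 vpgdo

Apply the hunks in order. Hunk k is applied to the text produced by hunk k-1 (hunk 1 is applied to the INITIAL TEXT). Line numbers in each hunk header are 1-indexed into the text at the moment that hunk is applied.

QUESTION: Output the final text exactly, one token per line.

Hunk 1: at line 4 remove [mqog,yoi] add [jngc] -> 6 lines: lyp gbym gyit qqpz jngc vpgdo
Hunk 2: at line 1 remove [gbym,gyit,qqpz] add [bkafn,hprb,ukuzw] -> 6 lines: lyp bkafn hprb ukuzw jngc vpgdo
Hunk 3: at line 2 remove [ukuzw] add [bwfm,jocn,dmu] -> 8 lines: lyp bkafn hprb bwfm jocn dmu jngc vpgdo
Hunk 4: at line 4 remove [jocn,dmu,jngc] add [ein] -> 6 lines: lyp bkafn hprb bwfm ein vpgdo
Hunk 5: at line 4 remove [ein] add [nufj] -> 6 lines: lyp bkafn hprb bwfm nufj vpgdo
Hunk 6: at line 3 remove [bwfm,nufj] add [aqzjb,uot] -> 6 lines: lyp bkafn hprb aqzjb uot vpgdo

Answer: lyp
bkafn
hprb
aqzjb
uot
vpgdo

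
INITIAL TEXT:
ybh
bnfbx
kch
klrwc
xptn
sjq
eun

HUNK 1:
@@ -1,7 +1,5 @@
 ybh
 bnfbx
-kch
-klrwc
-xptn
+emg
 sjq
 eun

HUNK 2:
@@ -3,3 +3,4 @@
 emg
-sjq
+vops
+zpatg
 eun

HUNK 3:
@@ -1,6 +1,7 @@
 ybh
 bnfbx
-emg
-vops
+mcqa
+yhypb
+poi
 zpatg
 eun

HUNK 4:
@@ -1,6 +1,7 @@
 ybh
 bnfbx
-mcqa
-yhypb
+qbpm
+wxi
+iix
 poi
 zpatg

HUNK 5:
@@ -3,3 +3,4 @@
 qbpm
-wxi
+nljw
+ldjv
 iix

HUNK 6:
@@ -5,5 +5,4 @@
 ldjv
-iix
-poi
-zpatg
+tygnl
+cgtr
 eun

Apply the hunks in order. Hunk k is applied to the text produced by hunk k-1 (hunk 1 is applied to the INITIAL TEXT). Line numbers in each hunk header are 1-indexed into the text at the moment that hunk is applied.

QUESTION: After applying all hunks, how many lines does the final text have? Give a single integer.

Hunk 1: at line 1 remove [kch,klrwc,xptn] add [emg] -> 5 lines: ybh bnfbx emg sjq eun
Hunk 2: at line 3 remove [sjq] add [vops,zpatg] -> 6 lines: ybh bnfbx emg vops zpatg eun
Hunk 3: at line 1 remove [emg,vops] add [mcqa,yhypb,poi] -> 7 lines: ybh bnfbx mcqa yhypb poi zpatg eun
Hunk 4: at line 1 remove [mcqa,yhypb] add [qbpm,wxi,iix] -> 8 lines: ybh bnfbx qbpm wxi iix poi zpatg eun
Hunk 5: at line 3 remove [wxi] add [nljw,ldjv] -> 9 lines: ybh bnfbx qbpm nljw ldjv iix poi zpatg eun
Hunk 6: at line 5 remove [iix,poi,zpatg] add [tygnl,cgtr] -> 8 lines: ybh bnfbx qbpm nljw ldjv tygnl cgtr eun
Final line count: 8

Answer: 8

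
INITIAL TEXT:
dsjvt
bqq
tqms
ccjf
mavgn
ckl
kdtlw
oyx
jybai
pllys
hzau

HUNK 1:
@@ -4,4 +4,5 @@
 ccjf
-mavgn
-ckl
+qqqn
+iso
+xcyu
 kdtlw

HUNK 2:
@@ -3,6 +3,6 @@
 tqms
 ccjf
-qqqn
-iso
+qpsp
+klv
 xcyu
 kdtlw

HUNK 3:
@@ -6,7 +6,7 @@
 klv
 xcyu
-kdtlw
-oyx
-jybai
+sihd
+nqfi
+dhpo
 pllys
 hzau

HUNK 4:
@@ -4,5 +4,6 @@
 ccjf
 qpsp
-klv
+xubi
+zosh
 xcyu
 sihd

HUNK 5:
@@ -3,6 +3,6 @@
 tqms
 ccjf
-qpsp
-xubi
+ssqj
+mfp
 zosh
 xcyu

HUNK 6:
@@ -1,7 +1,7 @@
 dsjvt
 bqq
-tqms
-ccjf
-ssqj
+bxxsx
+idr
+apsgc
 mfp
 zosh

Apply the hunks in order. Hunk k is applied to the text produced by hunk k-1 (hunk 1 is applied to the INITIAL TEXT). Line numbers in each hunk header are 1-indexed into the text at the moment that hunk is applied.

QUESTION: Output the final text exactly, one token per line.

Hunk 1: at line 4 remove [mavgn,ckl] add [qqqn,iso,xcyu] -> 12 lines: dsjvt bqq tqms ccjf qqqn iso xcyu kdtlw oyx jybai pllys hzau
Hunk 2: at line 3 remove [qqqn,iso] add [qpsp,klv] -> 12 lines: dsjvt bqq tqms ccjf qpsp klv xcyu kdtlw oyx jybai pllys hzau
Hunk 3: at line 6 remove [kdtlw,oyx,jybai] add [sihd,nqfi,dhpo] -> 12 lines: dsjvt bqq tqms ccjf qpsp klv xcyu sihd nqfi dhpo pllys hzau
Hunk 4: at line 4 remove [klv] add [xubi,zosh] -> 13 lines: dsjvt bqq tqms ccjf qpsp xubi zosh xcyu sihd nqfi dhpo pllys hzau
Hunk 5: at line 3 remove [qpsp,xubi] add [ssqj,mfp] -> 13 lines: dsjvt bqq tqms ccjf ssqj mfp zosh xcyu sihd nqfi dhpo pllys hzau
Hunk 6: at line 1 remove [tqms,ccjf,ssqj] add [bxxsx,idr,apsgc] -> 13 lines: dsjvt bqq bxxsx idr apsgc mfp zosh xcyu sihd nqfi dhpo pllys hzau

Answer: dsjvt
bqq
bxxsx
idr
apsgc
mfp
zosh
xcyu
sihd
nqfi
dhpo
pllys
hzau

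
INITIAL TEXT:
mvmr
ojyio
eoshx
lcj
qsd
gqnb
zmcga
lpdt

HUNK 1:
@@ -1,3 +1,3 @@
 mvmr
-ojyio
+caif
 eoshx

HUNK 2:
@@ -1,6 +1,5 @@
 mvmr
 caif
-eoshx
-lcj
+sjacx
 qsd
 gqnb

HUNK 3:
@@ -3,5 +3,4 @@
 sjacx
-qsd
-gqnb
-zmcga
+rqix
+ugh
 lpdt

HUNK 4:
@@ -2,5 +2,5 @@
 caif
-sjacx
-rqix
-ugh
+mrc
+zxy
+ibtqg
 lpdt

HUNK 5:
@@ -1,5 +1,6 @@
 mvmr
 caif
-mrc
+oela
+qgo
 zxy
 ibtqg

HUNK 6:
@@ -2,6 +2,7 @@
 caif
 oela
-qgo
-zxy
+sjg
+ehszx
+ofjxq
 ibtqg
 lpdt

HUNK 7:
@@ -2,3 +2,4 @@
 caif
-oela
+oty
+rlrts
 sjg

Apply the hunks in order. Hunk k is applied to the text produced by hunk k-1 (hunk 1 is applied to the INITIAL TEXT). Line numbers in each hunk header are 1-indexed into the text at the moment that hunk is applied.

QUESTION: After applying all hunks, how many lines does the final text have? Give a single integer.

Hunk 1: at line 1 remove [ojyio] add [caif] -> 8 lines: mvmr caif eoshx lcj qsd gqnb zmcga lpdt
Hunk 2: at line 1 remove [eoshx,lcj] add [sjacx] -> 7 lines: mvmr caif sjacx qsd gqnb zmcga lpdt
Hunk 3: at line 3 remove [qsd,gqnb,zmcga] add [rqix,ugh] -> 6 lines: mvmr caif sjacx rqix ugh lpdt
Hunk 4: at line 2 remove [sjacx,rqix,ugh] add [mrc,zxy,ibtqg] -> 6 lines: mvmr caif mrc zxy ibtqg lpdt
Hunk 5: at line 1 remove [mrc] add [oela,qgo] -> 7 lines: mvmr caif oela qgo zxy ibtqg lpdt
Hunk 6: at line 2 remove [qgo,zxy] add [sjg,ehszx,ofjxq] -> 8 lines: mvmr caif oela sjg ehszx ofjxq ibtqg lpdt
Hunk 7: at line 2 remove [oela] add [oty,rlrts] -> 9 lines: mvmr caif oty rlrts sjg ehszx ofjxq ibtqg lpdt
Final line count: 9

Answer: 9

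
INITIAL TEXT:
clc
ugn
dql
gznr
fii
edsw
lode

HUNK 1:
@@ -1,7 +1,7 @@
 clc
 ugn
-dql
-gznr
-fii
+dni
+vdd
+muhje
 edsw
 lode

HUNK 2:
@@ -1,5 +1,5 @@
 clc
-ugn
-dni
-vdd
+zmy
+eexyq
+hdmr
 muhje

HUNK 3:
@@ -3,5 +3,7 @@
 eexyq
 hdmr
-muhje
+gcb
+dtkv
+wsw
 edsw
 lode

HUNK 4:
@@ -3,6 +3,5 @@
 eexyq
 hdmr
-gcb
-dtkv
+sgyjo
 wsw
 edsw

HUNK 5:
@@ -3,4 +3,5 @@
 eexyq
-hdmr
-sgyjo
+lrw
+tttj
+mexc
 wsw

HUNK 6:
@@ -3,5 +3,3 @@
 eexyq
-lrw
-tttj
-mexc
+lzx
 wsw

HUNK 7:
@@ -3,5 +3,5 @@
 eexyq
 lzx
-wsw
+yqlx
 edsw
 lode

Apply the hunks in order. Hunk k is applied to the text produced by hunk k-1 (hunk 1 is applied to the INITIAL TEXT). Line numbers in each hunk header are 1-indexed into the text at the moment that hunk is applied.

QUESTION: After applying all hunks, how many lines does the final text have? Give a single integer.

Hunk 1: at line 1 remove [dql,gznr,fii] add [dni,vdd,muhje] -> 7 lines: clc ugn dni vdd muhje edsw lode
Hunk 2: at line 1 remove [ugn,dni,vdd] add [zmy,eexyq,hdmr] -> 7 lines: clc zmy eexyq hdmr muhje edsw lode
Hunk 3: at line 3 remove [muhje] add [gcb,dtkv,wsw] -> 9 lines: clc zmy eexyq hdmr gcb dtkv wsw edsw lode
Hunk 4: at line 3 remove [gcb,dtkv] add [sgyjo] -> 8 lines: clc zmy eexyq hdmr sgyjo wsw edsw lode
Hunk 5: at line 3 remove [hdmr,sgyjo] add [lrw,tttj,mexc] -> 9 lines: clc zmy eexyq lrw tttj mexc wsw edsw lode
Hunk 6: at line 3 remove [lrw,tttj,mexc] add [lzx] -> 7 lines: clc zmy eexyq lzx wsw edsw lode
Hunk 7: at line 3 remove [wsw] add [yqlx] -> 7 lines: clc zmy eexyq lzx yqlx edsw lode
Final line count: 7

Answer: 7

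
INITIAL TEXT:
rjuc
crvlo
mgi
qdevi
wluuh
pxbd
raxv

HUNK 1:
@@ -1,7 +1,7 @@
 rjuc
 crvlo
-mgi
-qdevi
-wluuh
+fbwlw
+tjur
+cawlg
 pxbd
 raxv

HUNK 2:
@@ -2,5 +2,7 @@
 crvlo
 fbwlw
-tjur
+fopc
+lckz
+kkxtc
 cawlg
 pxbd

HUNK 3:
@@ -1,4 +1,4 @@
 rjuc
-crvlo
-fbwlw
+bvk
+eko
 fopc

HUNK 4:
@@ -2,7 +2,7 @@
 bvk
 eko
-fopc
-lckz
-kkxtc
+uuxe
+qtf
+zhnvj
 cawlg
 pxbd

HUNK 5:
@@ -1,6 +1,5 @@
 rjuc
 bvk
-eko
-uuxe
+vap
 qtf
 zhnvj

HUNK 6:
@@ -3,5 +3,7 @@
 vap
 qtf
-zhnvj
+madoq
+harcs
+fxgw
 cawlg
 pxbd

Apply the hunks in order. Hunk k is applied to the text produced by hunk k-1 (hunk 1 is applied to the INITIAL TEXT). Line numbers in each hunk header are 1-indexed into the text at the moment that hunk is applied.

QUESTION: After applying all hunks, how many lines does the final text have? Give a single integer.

Answer: 10

Derivation:
Hunk 1: at line 1 remove [mgi,qdevi,wluuh] add [fbwlw,tjur,cawlg] -> 7 lines: rjuc crvlo fbwlw tjur cawlg pxbd raxv
Hunk 2: at line 2 remove [tjur] add [fopc,lckz,kkxtc] -> 9 lines: rjuc crvlo fbwlw fopc lckz kkxtc cawlg pxbd raxv
Hunk 3: at line 1 remove [crvlo,fbwlw] add [bvk,eko] -> 9 lines: rjuc bvk eko fopc lckz kkxtc cawlg pxbd raxv
Hunk 4: at line 2 remove [fopc,lckz,kkxtc] add [uuxe,qtf,zhnvj] -> 9 lines: rjuc bvk eko uuxe qtf zhnvj cawlg pxbd raxv
Hunk 5: at line 1 remove [eko,uuxe] add [vap] -> 8 lines: rjuc bvk vap qtf zhnvj cawlg pxbd raxv
Hunk 6: at line 3 remove [zhnvj] add [madoq,harcs,fxgw] -> 10 lines: rjuc bvk vap qtf madoq harcs fxgw cawlg pxbd raxv
Final line count: 10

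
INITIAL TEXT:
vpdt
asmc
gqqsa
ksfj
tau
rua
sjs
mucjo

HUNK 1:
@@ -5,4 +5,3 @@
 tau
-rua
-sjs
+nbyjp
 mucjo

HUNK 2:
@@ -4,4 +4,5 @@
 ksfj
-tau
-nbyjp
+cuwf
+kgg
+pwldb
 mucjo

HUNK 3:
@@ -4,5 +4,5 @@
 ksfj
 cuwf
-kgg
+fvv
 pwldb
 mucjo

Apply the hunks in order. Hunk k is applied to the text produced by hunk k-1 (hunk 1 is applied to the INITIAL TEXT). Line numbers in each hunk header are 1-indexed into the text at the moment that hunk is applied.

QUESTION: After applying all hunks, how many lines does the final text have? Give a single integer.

Hunk 1: at line 5 remove [rua,sjs] add [nbyjp] -> 7 lines: vpdt asmc gqqsa ksfj tau nbyjp mucjo
Hunk 2: at line 4 remove [tau,nbyjp] add [cuwf,kgg,pwldb] -> 8 lines: vpdt asmc gqqsa ksfj cuwf kgg pwldb mucjo
Hunk 3: at line 4 remove [kgg] add [fvv] -> 8 lines: vpdt asmc gqqsa ksfj cuwf fvv pwldb mucjo
Final line count: 8

Answer: 8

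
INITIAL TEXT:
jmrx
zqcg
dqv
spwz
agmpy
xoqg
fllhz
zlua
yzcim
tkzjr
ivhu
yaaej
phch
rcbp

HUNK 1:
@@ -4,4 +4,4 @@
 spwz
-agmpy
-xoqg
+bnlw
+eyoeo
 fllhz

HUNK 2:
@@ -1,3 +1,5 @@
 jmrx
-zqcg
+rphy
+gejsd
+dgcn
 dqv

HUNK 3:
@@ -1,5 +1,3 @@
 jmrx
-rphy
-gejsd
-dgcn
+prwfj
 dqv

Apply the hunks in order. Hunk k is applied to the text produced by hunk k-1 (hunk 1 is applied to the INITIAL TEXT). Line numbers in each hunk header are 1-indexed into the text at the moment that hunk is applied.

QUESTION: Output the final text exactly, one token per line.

Answer: jmrx
prwfj
dqv
spwz
bnlw
eyoeo
fllhz
zlua
yzcim
tkzjr
ivhu
yaaej
phch
rcbp

Derivation:
Hunk 1: at line 4 remove [agmpy,xoqg] add [bnlw,eyoeo] -> 14 lines: jmrx zqcg dqv spwz bnlw eyoeo fllhz zlua yzcim tkzjr ivhu yaaej phch rcbp
Hunk 2: at line 1 remove [zqcg] add [rphy,gejsd,dgcn] -> 16 lines: jmrx rphy gejsd dgcn dqv spwz bnlw eyoeo fllhz zlua yzcim tkzjr ivhu yaaej phch rcbp
Hunk 3: at line 1 remove [rphy,gejsd,dgcn] add [prwfj] -> 14 lines: jmrx prwfj dqv spwz bnlw eyoeo fllhz zlua yzcim tkzjr ivhu yaaej phch rcbp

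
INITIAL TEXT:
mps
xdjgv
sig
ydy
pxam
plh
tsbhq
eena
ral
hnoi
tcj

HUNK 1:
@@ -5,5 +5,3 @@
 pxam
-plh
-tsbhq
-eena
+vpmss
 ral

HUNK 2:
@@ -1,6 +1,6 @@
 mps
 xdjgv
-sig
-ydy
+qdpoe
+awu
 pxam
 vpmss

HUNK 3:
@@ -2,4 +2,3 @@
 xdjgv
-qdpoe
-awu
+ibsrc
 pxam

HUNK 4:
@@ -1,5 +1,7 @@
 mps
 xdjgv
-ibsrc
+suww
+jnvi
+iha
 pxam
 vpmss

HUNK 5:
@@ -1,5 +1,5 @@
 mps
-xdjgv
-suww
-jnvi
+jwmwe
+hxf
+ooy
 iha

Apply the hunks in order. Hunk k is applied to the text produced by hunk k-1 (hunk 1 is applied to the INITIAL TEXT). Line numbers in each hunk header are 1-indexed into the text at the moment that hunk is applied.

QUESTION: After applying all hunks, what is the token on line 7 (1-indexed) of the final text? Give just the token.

Hunk 1: at line 5 remove [plh,tsbhq,eena] add [vpmss] -> 9 lines: mps xdjgv sig ydy pxam vpmss ral hnoi tcj
Hunk 2: at line 1 remove [sig,ydy] add [qdpoe,awu] -> 9 lines: mps xdjgv qdpoe awu pxam vpmss ral hnoi tcj
Hunk 3: at line 2 remove [qdpoe,awu] add [ibsrc] -> 8 lines: mps xdjgv ibsrc pxam vpmss ral hnoi tcj
Hunk 4: at line 1 remove [ibsrc] add [suww,jnvi,iha] -> 10 lines: mps xdjgv suww jnvi iha pxam vpmss ral hnoi tcj
Hunk 5: at line 1 remove [xdjgv,suww,jnvi] add [jwmwe,hxf,ooy] -> 10 lines: mps jwmwe hxf ooy iha pxam vpmss ral hnoi tcj
Final line 7: vpmss

Answer: vpmss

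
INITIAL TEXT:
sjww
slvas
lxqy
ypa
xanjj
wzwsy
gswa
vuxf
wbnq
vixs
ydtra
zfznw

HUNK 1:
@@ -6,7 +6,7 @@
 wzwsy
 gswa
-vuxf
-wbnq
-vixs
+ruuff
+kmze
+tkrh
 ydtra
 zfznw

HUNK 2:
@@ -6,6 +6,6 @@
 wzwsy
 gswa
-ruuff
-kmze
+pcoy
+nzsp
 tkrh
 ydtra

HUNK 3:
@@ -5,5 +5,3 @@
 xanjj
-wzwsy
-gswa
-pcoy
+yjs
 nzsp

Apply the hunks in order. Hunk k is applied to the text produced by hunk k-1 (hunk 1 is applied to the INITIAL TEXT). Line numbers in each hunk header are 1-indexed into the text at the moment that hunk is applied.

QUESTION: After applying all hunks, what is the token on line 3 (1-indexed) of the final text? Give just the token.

Answer: lxqy

Derivation:
Hunk 1: at line 6 remove [vuxf,wbnq,vixs] add [ruuff,kmze,tkrh] -> 12 lines: sjww slvas lxqy ypa xanjj wzwsy gswa ruuff kmze tkrh ydtra zfznw
Hunk 2: at line 6 remove [ruuff,kmze] add [pcoy,nzsp] -> 12 lines: sjww slvas lxqy ypa xanjj wzwsy gswa pcoy nzsp tkrh ydtra zfznw
Hunk 3: at line 5 remove [wzwsy,gswa,pcoy] add [yjs] -> 10 lines: sjww slvas lxqy ypa xanjj yjs nzsp tkrh ydtra zfznw
Final line 3: lxqy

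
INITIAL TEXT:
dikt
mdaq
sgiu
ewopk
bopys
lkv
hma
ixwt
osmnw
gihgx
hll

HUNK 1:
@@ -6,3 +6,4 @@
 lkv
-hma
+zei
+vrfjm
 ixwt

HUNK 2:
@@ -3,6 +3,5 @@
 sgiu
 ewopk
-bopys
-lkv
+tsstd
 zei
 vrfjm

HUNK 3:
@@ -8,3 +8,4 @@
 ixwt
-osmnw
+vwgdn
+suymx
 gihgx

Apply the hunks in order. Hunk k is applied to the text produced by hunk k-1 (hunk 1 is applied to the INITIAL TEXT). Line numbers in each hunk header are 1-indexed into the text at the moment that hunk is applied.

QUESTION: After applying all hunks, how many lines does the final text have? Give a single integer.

Hunk 1: at line 6 remove [hma] add [zei,vrfjm] -> 12 lines: dikt mdaq sgiu ewopk bopys lkv zei vrfjm ixwt osmnw gihgx hll
Hunk 2: at line 3 remove [bopys,lkv] add [tsstd] -> 11 lines: dikt mdaq sgiu ewopk tsstd zei vrfjm ixwt osmnw gihgx hll
Hunk 3: at line 8 remove [osmnw] add [vwgdn,suymx] -> 12 lines: dikt mdaq sgiu ewopk tsstd zei vrfjm ixwt vwgdn suymx gihgx hll
Final line count: 12

Answer: 12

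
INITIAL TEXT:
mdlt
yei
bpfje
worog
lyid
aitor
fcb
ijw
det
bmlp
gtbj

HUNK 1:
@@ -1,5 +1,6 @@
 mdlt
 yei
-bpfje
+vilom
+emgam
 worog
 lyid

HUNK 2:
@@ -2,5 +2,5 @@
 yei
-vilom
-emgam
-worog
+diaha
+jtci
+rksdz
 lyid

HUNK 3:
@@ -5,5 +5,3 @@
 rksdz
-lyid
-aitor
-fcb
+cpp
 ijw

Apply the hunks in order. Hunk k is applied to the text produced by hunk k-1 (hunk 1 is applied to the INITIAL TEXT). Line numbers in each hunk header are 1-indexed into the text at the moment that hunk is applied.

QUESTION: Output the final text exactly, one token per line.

Hunk 1: at line 1 remove [bpfje] add [vilom,emgam] -> 12 lines: mdlt yei vilom emgam worog lyid aitor fcb ijw det bmlp gtbj
Hunk 2: at line 2 remove [vilom,emgam,worog] add [diaha,jtci,rksdz] -> 12 lines: mdlt yei diaha jtci rksdz lyid aitor fcb ijw det bmlp gtbj
Hunk 3: at line 5 remove [lyid,aitor,fcb] add [cpp] -> 10 lines: mdlt yei diaha jtci rksdz cpp ijw det bmlp gtbj

Answer: mdlt
yei
diaha
jtci
rksdz
cpp
ijw
det
bmlp
gtbj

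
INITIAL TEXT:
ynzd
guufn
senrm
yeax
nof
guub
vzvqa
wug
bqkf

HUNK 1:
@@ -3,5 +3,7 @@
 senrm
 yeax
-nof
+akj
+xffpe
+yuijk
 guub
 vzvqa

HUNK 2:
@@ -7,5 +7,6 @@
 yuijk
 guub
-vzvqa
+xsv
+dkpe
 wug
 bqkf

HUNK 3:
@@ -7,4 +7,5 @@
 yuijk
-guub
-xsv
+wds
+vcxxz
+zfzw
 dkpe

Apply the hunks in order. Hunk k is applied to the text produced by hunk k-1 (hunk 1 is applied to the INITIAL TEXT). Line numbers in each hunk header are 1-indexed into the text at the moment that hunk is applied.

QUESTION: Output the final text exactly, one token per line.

Answer: ynzd
guufn
senrm
yeax
akj
xffpe
yuijk
wds
vcxxz
zfzw
dkpe
wug
bqkf

Derivation:
Hunk 1: at line 3 remove [nof] add [akj,xffpe,yuijk] -> 11 lines: ynzd guufn senrm yeax akj xffpe yuijk guub vzvqa wug bqkf
Hunk 2: at line 7 remove [vzvqa] add [xsv,dkpe] -> 12 lines: ynzd guufn senrm yeax akj xffpe yuijk guub xsv dkpe wug bqkf
Hunk 3: at line 7 remove [guub,xsv] add [wds,vcxxz,zfzw] -> 13 lines: ynzd guufn senrm yeax akj xffpe yuijk wds vcxxz zfzw dkpe wug bqkf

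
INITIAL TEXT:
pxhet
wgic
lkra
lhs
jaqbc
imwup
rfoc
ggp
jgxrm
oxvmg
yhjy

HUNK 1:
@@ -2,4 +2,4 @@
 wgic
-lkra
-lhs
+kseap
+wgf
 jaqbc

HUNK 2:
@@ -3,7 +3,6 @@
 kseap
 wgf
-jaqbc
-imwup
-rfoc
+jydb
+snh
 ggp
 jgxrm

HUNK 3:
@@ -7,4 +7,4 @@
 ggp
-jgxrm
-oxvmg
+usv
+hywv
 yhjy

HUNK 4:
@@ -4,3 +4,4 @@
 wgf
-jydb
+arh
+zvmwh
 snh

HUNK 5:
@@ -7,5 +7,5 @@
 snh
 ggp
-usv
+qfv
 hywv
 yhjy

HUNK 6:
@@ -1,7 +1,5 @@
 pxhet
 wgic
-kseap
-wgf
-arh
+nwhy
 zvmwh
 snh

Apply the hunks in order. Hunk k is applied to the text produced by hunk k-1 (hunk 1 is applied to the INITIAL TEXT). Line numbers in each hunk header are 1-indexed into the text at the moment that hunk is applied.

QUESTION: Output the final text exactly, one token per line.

Answer: pxhet
wgic
nwhy
zvmwh
snh
ggp
qfv
hywv
yhjy

Derivation:
Hunk 1: at line 2 remove [lkra,lhs] add [kseap,wgf] -> 11 lines: pxhet wgic kseap wgf jaqbc imwup rfoc ggp jgxrm oxvmg yhjy
Hunk 2: at line 3 remove [jaqbc,imwup,rfoc] add [jydb,snh] -> 10 lines: pxhet wgic kseap wgf jydb snh ggp jgxrm oxvmg yhjy
Hunk 3: at line 7 remove [jgxrm,oxvmg] add [usv,hywv] -> 10 lines: pxhet wgic kseap wgf jydb snh ggp usv hywv yhjy
Hunk 4: at line 4 remove [jydb] add [arh,zvmwh] -> 11 lines: pxhet wgic kseap wgf arh zvmwh snh ggp usv hywv yhjy
Hunk 5: at line 7 remove [usv] add [qfv] -> 11 lines: pxhet wgic kseap wgf arh zvmwh snh ggp qfv hywv yhjy
Hunk 6: at line 1 remove [kseap,wgf,arh] add [nwhy] -> 9 lines: pxhet wgic nwhy zvmwh snh ggp qfv hywv yhjy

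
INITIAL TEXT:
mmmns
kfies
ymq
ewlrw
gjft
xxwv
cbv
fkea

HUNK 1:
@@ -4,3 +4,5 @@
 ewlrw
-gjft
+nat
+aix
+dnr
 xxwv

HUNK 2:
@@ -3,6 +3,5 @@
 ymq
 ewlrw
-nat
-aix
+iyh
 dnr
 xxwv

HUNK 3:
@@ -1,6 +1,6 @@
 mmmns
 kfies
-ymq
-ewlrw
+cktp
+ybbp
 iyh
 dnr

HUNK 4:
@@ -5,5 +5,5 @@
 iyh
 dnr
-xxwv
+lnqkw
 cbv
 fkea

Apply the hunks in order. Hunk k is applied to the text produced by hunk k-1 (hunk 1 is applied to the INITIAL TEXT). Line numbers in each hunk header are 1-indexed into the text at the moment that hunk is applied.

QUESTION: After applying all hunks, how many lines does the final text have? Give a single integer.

Answer: 9

Derivation:
Hunk 1: at line 4 remove [gjft] add [nat,aix,dnr] -> 10 lines: mmmns kfies ymq ewlrw nat aix dnr xxwv cbv fkea
Hunk 2: at line 3 remove [nat,aix] add [iyh] -> 9 lines: mmmns kfies ymq ewlrw iyh dnr xxwv cbv fkea
Hunk 3: at line 1 remove [ymq,ewlrw] add [cktp,ybbp] -> 9 lines: mmmns kfies cktp ybbp iyh dnr xxwv cbv fkea
Hunk 4: at line 5 remove [xxwv] add [lnqkw] -> 9 lines: mmmns kfies cktp ybbp iyh dnr lnqkw cbv fkea
Final line count: 9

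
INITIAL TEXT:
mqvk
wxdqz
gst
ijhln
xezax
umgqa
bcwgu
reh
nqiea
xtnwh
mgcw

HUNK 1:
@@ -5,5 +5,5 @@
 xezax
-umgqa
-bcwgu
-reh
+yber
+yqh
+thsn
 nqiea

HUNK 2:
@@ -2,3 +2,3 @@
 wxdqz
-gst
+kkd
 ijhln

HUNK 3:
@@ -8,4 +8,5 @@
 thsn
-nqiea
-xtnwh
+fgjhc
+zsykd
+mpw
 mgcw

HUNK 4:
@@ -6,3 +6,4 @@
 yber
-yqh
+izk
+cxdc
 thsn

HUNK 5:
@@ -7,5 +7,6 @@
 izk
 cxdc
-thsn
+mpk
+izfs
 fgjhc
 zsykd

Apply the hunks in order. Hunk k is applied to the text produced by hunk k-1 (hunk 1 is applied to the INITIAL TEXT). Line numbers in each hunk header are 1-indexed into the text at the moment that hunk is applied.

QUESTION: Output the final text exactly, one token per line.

Hunk 1: at line 5 remove [umgqa,bcwgu,reh] add [yber,yqh,thsn] -> 11 lines: mqvk wxdqz gst ijhln xezax yber yqh thsn nqiea xtnwh mgcw
Hunk 2: at line 2 remove [gst] add [kkd] -> 11 lines: mqvk wxdqz kkd ijhln xezax yber yqh thsn nqiea xtnwh mgcw
Hunk 3: at line 8 remove [nqiea,xtnwh] add [fgjhc,zsykd,mpw] -> 12 lines: mqvk wxdqz kkd ijhln xezax yber yqh thsn fgjhc zsykd mpw mgcw
Hunk 4: at line 6 remove [yqh] add [izk,cxdc] -> 13 lines: mqvk wxdqz kkd ijhln xezax yber izk cxdc thsn fgjhc zsykd mpw mgcw
Hunk 5: at line 7 remove [thsn] add [mpk,izfs] -> 14 lines: mqvk wxdqz kkd ijhln xezax yber izk cxdc mpk izfs fgjhc zsykd mpw mgcw

Answer: mqvk
wxdqz
kkd
ijhln
xezax
yber
izk
cxdc
mpk
izfs
fgjhc
zsykd
mpw
mgcw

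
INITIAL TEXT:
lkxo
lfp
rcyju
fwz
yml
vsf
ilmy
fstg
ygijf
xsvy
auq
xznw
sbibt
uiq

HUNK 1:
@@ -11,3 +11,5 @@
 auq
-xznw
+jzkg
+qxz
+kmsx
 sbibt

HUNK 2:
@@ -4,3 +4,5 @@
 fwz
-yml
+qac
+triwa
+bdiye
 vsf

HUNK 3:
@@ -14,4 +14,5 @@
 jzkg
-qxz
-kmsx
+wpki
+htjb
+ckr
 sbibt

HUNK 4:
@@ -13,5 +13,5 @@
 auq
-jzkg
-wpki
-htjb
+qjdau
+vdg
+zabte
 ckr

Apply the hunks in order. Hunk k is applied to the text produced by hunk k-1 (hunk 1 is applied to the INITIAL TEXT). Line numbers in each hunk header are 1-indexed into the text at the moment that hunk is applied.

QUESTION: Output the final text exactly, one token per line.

Hunk 1: at line 11 remove [xznw] add [jzkg,qxz,kmsx] -> 16 lines: lkxo lfp rcyju fwz yml vsf ilmy fstg ygijf xsvy auq jzkg qxz kmsx sbibt uiq
Hunk 2: at line 4 remove [yml] add [qac,triwa,bdiye] -> 18 lines: lkxo lfp rcyju fwz qac triwa bdiye vsf ilmy fstg ygijf xsvy auq jzkg qxz kmsx sbibt uiq
Hunk 3: at line 14 remove [qxz,kmsx] add [wpki,htjb,ckr] -> 19 lines: lkxo lfp rcyju fwz qac triwa bdiye vsf ilmy fstg ygijf xsvy auq jzkg wpki htjb ckr sbibt uiq
Hunk 4: at line 13 remove [jzkg,wpki,htjb] add [qjdau,vdg,zabte] -> 19 lines: lkxo lfp rcyju fwz qac triwa bdiye vsf ilmy fstg ygijf xsvy auq qjdau vdg zabte ckr sbibt uiq

Answer: lkxo
lfp
rcyju
fwz
qac
triwa
bdiye
vsf
ilmy
fstg
ygijf
xsvy
auq
qjdau
vdg
zabte
ckr
sbibt
uiq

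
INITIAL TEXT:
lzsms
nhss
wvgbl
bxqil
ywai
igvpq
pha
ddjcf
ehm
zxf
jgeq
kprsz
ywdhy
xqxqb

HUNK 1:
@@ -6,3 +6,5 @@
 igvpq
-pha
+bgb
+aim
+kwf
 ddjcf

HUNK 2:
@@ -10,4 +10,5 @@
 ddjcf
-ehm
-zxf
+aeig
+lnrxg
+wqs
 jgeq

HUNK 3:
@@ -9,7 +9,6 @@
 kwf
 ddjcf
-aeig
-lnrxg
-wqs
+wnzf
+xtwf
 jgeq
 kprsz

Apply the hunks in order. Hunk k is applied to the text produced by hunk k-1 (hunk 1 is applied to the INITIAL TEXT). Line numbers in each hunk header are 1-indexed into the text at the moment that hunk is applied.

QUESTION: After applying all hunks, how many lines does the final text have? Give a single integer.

Answer: 16

Derivation:
Hunk 1: at line 6 remove [pha] add [bgb,aim,kwf] -> 16 lines: lzsms nhss wvgbl bxqil ywai igvpq bgb aim kwf ddjcf ehm zxf jgeq kprsz ywdhy xqxqb
Hunk 2: at line 10 remove [ehm,zxf] add [aeig,lnrxg,wqs] -> 17 lines: lzsms nhss wvgbl bxqil ywai igvpq bgb aim kwf ddjcf aeig lnrxg wqs jgeq kprsz ywdhy xqxqb
Hunk 3: at line 9 remove [aeig,lnrxg,wqs] add [wnzf,xtwf] -> 16 lines: lzsms nhss wvgbl bxqil ywai igvpq bgb aim kwf ddjcf wnzf xtwf jgeq kprsz ywdhy xqxqb
Final line count: 16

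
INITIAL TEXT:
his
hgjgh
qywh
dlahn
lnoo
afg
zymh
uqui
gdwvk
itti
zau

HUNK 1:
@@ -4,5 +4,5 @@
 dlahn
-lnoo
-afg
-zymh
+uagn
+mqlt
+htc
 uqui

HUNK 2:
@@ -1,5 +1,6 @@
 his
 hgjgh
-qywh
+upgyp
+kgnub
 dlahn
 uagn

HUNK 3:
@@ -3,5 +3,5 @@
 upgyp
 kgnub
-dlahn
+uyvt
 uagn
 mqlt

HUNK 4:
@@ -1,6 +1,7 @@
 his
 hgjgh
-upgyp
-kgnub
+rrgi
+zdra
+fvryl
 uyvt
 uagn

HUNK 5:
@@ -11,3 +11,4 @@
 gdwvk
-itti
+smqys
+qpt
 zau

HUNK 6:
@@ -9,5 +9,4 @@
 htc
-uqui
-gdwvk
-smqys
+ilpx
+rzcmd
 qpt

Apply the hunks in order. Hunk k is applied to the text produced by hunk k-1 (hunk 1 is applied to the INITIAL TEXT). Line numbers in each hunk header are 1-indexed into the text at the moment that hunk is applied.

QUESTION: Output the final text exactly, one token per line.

Answer: his
hgjgh
rrgi
zdra
fvryl
uyvt
uagn
mqlt
htc
ilpx
rzcmd
qpt
zau

Derivation:
Hunk 1: at line 4 remove [lnoo,afg,zymh] add [uagn,mqlt,htc] -> 11 lines: his hgjgh qywh dlahn uagn mqlt htc uqui gdwvk itti zau
Hunk 2: at line 1 remove [qywh] add [upgyp,kgnub] -> 12 lines: his hgjgh upgyp kgnub dlahn uagn mqlt htc uqui gdwvk itti zau
Hunk 3: at line 3 remove [dlahn] add [uyvt] -> 12 lines: his hgjgh upgyp kgnub uyvt uagn mqlt htc uqui gdwvk itti zau
Hunk 4: at line 1 remove [upgyp,kgnub] add [rrgi,zdra,fvryl] -> 13 lines: his hgjgh rrgi zdra fvryl uyvt uagn mqlt htc uqui gdwvk itti zau
Hunk 5: at line 11 remove [itti] add [smqys,qpt] -> 14 lines: his hgjgh rrgi zdra fvryl uyvt uagn mqlt htc uqui gdwvk smqys qpt zau
Hunk 6: at line 9 remove [uqui,gdwvk,smqys] add [ilpx,rzcmd] -> 13 lines: his hgjgh rrgi zdra fvryl uyvt uagn mqlt htc ilpx rzcmd qpt zau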